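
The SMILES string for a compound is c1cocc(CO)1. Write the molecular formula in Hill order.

Atom tally by fragment:
  furan ring core → C:4 H:4 O:1
  (− 1 ring H displaced by substituents)
  + CH2OH → C:1 H:3 O:1
Element totals:
  C: 5
  H: 6
  O: 2

C5H6O2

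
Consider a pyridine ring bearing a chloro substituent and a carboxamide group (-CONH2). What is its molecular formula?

Atom tally by fragment:
  pyridine ring core → C:5 H:5 N:1
  (− 2 ring H displaced by substituents)
  + Cl → Cl:1
  + CONH2 → C:1 H:2 O:1 N:1
Element totals:
  C: 6
  H: 5
  Cl: 1
  N: 2
  O: 1

C6H5ClN2O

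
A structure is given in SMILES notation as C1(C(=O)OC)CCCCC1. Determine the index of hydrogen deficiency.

2

Atom tally by fragment:
  cyclohexane ring core → C:6 H:12
  (− 1 ring H displaced by substituents)
  + COOCH3 → C:2 H:3 O:2
Element totals:
  C: 8
  H: 14
  O: 2
Molecular formula: C8H14O2.
DoU = (2C + 2 + N − H − X) / 2 = (2·8 + 2 + 0 − 14 − 0) / 2 = 2.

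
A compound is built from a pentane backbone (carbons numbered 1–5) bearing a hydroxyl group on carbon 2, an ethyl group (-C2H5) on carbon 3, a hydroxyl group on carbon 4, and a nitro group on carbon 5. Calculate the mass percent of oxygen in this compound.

36.12%

Atom tally by fragment:
  CH3 → C:1 H:3
  CH(OH) → C:1 H:2 O:1
  CH(C2H5) → C:3 H:6
  CH(OH) → C:1 H:2 O:1
  CH2NO2 → C:1 H:2 N:1 O:2
Element totals:
  C: 7
  H: 15
  N: 1
  O: 4
Molecular formula: C7H15NO4.
Molar mass = 177.200 g/mol.
Mass from O: 4 × 15.999 = 63.996 g/mol.
%O = 63.996 / 177.200 × 100 = 36.12%.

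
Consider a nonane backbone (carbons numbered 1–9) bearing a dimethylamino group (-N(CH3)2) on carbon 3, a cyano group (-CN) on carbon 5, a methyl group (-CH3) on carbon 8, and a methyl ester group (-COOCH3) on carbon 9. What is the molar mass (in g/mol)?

268.40 g/mol

Atom tally by fragment:
  CH3 → C:1 H:3
  CH2 → C:1 H:2
  CH(N(CH3)2) → C:3 H:7 N:1
  CH2 → C:1 H:2
  CH(CN) → C:2 H:1 N:1
  CH2 → C:1 H:2
  CH2 → C:1 H:2
  CH(CH3) → C:2 H:4
  CH2COOCH3 → C:3 H:5 O:2
Element totals:
  C: 15
  H: 28
  N: 2
  O: 2
Molecular formula: C15H28N2O2.
  M = 15(12.011) + 28(1.008) + 2(14.007) + 2(15.999)
    = 180.165 + 28.224 + 28.014 + 31.998 = 268.401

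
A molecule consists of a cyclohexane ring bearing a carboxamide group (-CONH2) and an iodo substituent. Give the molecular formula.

Atom tally by fragment:
  cyclohexane ring core → C:6 H:12
  (− 2 ring H displaced by substituents)
  + CONH2 → C:1 H:2 O:1 N:1
  + I → I:1
Element totals:
  C: 7
  H: 12
  I: 1
  N: 1
  O: 1

C7H12INO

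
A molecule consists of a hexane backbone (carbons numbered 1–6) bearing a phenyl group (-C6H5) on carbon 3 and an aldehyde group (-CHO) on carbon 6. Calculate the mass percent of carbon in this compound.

82.06%

Atom tally by fragment:
  CH3 → C:1 H:3
  CH2 → C:1 H:2
  CH(C6H5) → C:7 H:6
  CH2 → C:1 H:2
  CH2 → C:1 H:2
  CH2CHO → C:2 H:3 O:1
Element totals:
  C: 13
  H: 18
  O: 1
Molecular formula: C13H18O.
Molar mass = 190.286 g/mol.
Mass from C: 13 × 12.011 = 156.143 g/mol.
%C = 156.143 / 190.286 × 100 = 82.06%.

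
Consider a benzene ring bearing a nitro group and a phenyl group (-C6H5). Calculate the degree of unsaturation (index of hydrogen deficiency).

9

Atom tally by fragment:
  benzene ring core → C:6 H:6
  (− 2 ring H displaced by substituents)
  + NO2 → N:1 O:2
  + C6H5 → C:6 H:5
Element totals:
  C: 12
  H: 9
  N: 1
  O: 2
Molecular formula: C12H9NO2.
DoU = (2C + 2 + N − H − X) / 2 = (2·12 + 2 + 1 − 9 − 0) / 2 = 9.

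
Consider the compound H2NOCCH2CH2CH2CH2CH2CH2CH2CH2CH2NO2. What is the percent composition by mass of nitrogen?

12.95%

Atom tally by fragment:
  H2NOCCH2 → C:2 H:4 O:1 N:1
  CH2 → C:1 H:2
  CH2 → C:1 H:2
  CH2 → C:1 H:2
  CH2 → C:1 H:2
  CH2 → C:1 H:2
  CH2 → C:1 H:2
  CH2 → C:1 H:2
  CH2NO2 → C:1 H:2 N:1 O:2
Element totals:
  C: 10
  H: 20
  N: 2
  O: 3
Molecular formula: C10H20N2O3.
Molar mass = 216.281 g/mol.
Mass from N: 2 × 14.007 = 28.014 g/mol.
%N = 28.014 / 216.281 × 100 = 12.95%.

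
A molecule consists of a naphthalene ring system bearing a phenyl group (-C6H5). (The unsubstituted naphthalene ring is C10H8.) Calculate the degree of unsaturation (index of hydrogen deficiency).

11

Atom tally by fragment:
  naphthalene ring system core → C:10 H:8
  (− 1 ring H displaced by substituents)
  + C6H5 → C:6 H:5
Element totals:
  C: 16
  H: 12
Molecular formula: C16H12.
DoU = (2C + 2 + N − H − X) / 2 = (2·16 + 2 + 0 − 12 − 0) / 2 = 11.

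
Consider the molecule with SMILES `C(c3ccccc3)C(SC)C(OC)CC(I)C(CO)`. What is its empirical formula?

Atom tally by fragment:
  C6H5CH2 → C:7 H:7
  CH(SCH3) → C:2 H:4 S:1
  CH(OCH3) → C:2 H:4 O:1
  CH2 → C:1 H:2
  CH(I) → C:1 H:1 I:1
  CH2CH2OH → C:2 H:5 O:1
Element totals:
  C: 15
  H: 23
  I: 1
  O: 2
  S: 1
Molecular formula: C15H23IO2S.
gcd of subscripts (15, 23, 1, 2, 1) = 1, so the empirical formula equals the molecular formula.

C15H23IO2S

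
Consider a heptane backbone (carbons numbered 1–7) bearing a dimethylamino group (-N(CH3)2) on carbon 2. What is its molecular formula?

Atom tally by fragment:
  CH3 → C:1 H:3
  CH(N(CH3)2) → C:3 H:7 N:1
  CH2 → C:1 H:2
  CH2 → C:1 H:2
  CH2 → C:1 H:2
  CH2 → C:1 H:2
  CH3 → C:1 H:3
Element totals:
  C: 9
  H: 21
  N: 1

C9H21N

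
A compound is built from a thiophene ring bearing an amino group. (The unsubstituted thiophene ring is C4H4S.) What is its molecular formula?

C4H5NS

Atom tally by fragment:
  thiophene ring core → C:4 H:4 S:1
  (− 1 ring H displaced by substituents)
  + NH2 → N:1 H:2
Element totals:
  C: 4
  H: 5
  N: 1
  S: 1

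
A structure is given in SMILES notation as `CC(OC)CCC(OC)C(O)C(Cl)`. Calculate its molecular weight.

Atom tally by fragment:
  CH3 → C:1 H:3
  CH(OCH3) → C:2 H:4 O:1
  CH2 → C:1 H:2
  CH2 → C:1 H:2
  CH(OCH3) → C:2 H:4 O:1
  CH(OH) → C:1 H:2 O:1
  CH2Cl → C:1 H:2 Cl:1
Element totals:
  C: 9
  H: 19
  Cl: 1
  O: 3
Molecular formula: C9H19ClO3.
  M = 9(12.011) + 19(1.008) + 35.45 + 3(15.999)
    = 108.099 + 19.152 + 35.450 + 47.997 = 210.698

210.70 g/mol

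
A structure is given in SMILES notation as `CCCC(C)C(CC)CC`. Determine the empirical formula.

C5H11

Atom tally by fragment:
  CH3 → C:1 H:3
  CH2 → C:1 H:2
  CH2 → C:1 H:2
  CH(CH3) → C:2 H:4
  CH(C2H5) → C:3 H:6
  CH2 → C:1 H:2
  CH3 → C:1 H:3
Element totals:
  C: 10
  H: 22
Molecular formula: C10H22.
gcd of subscripts = 2; dividing each by 2:
  C: 10/2 = 5
  H: 22/2 = 11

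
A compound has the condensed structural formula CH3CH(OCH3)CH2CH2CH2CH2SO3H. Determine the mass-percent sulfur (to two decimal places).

16.34%

Atom tally by fragment:
  CH3 → C:1 H:3
  CH(OCH3) → C:2 H:4 O:1
  CH2 → C:1 H:2
  CH2 → C:1 H:2
  CH2 → C:1 H:2
  CH2SO3H → C:1 H:3 S:1 O:3
Element totals:
  C: 7
  H: 16
  O: 4
  S: 1
Molecular formula: C7H16O4S.
Molar mass = 196.261 g/mol.
Mass from S: 1 × 32.06 = 32.060 g/mol.
%S = 32.060 / 196.261 × 100 = 16.34%.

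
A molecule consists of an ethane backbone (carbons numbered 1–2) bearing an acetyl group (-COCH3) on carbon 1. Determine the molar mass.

Atom tally by fragment:
  CH3COCH2 → C:3 H:5 O:1
  CH3 → C:1 H:3
Element totals:
  C: 4
  H: 8
  O: 1
Molecular formula: C4H8O.
  M = 4(12.011) + 8(1.008) + 15.999
    = 48.044 + 8.064 + 15.999 = 72.107

72.11 g/mol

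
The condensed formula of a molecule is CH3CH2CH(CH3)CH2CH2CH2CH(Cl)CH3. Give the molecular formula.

Element totals:
  C: 9
  H: 19
  Cl: 1

C9H19Cl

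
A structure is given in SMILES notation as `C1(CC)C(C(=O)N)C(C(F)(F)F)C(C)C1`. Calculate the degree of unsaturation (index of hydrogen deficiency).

Atom tally by fragment:
  cyclopentane ring core → C:5 H:10
  (− 4 ring H displaced by substituents)
  + C2H5 → C:2 H:5
  + CONH2 → C:1 H:2 O:1 N:1
  + CF3 → C:1 F:3
  + CH3 → C:1 H:3
Element totals:
  C: 10
  H: 16
  F: 3
  N: 1
  O: 1
Molecular formula: C10H16F3NO.
DoU = (2C + 2 + N − H − X) / 2 = (2·10 + 2 + 1 − 16 − 3) / 2 = 2.

2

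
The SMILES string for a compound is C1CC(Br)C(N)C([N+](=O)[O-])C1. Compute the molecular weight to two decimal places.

223.07 g/mol

Atom tally by fragment:
  cyclohexane ring core → C:6 H:12
  (− 3 ring H displaced by substituents)
  + Br → Br:1
  + NH2 → N:1 H:2
  + NO2 → N:1 O:2
Element totals:
  C: 6
  H: 11
  Br: 1
  N: 2
  O: 2
Molecular formula: C6H11BrN2O2.
  M = 6(12.011) + 11(1.008) + 79.904 + 2(14.007) + 2(15.999)
    = 72.066 + 11.088 + 79.904 + 28.014 + 31.998 = 223.070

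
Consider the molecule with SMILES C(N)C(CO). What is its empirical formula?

C3H9NO

Atom tally by fragment:
  H2NCH2 → C:1 H:4 N:1
  CH2CH2OH → C:2 H:5 O:1
Element totals:
  C: 3
  H: 9
  N: 1
  O: 1
Molecular formula: C3H9NO.
gcd of subscripts (3, 9, 1, 1) = 1, so the empirical formula equals the molecular formula.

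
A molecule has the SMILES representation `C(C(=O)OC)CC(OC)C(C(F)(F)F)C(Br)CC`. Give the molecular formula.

C11H18BrF3O3

Atom tally by fragment:
  CH3OOCCH2 → C:3 H:5 O:2
  CH2 → C:1 H:2
  CH(OCH3) → C:2 H:4 O:1
  CH(CF3) → C:2 H:1 F:3
  CH(Br) → C:1 H:1 Br:1
  CH2 → C:1 H:2
  CH3 → C:1 H:3
Element totals:
  C: 11
  H: 18
  Br: 1
  F: 3
  O: 3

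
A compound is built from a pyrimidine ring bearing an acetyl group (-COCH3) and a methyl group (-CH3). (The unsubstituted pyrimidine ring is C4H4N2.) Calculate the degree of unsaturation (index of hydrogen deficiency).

5

Atom tally by fragment:
  pyrimidine ring core → C:4 H:4 N:2
  (− 2 ring H displaced by substituents)
  + COCH3 → C:2 H:3 O:1
  + CH3 → C:1 H:3
Element totals:
  C: 7
  H: 8
  N: 2
  O: 1
Molecular formula: C7H8N2O.
DoU = (2C + 2 + N − H − X) / 2 = (2·7 + 2 + 2 − 8 − 0) / 2 = 5.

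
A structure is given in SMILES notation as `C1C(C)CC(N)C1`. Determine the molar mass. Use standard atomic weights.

99.18 g/mol

Atom tally by fragment:
  cyclopentane ring core → C:5 H:10
  (− 2 ring H displaced by substituents)
  + CH3 → C:1 H:3
  + NH2 → N:1 H:2
Element totals:
  C: 6
  H: 13
  N: 1
Molecular formula: C6H13N.
  M = 6(12.011) + 13(1.008) + 14.007
    = 72.066 + 13.104 + 14.007 = 99.177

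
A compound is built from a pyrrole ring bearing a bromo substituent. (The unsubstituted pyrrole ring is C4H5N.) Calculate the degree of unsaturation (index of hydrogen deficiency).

Atom tally by fragment:
  pyrrole ring core → C:4 H:5 N:1
  (− 1 ring H displaced by substituents)
  + Br → Br:1
Element totals:
  C: 4
  H: 4
  Br: 1
  N: 1
Molecular formula: C4H4BrN.
DoU = (2C + 2 + N − H − X) / 2 = (2·4 + 2 + 1 − 4 − 1) / 2 = 3.

3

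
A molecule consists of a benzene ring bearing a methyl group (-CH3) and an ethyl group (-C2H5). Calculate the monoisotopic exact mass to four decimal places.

Atom tally by fragment:
  benzene ring core → C:6 H:6
  (− 2 ring H displaced by substituents)
  + CH3 → C:1 H:3
  + C2H5 → C:2 H:5
Element totals:
  C: 9
  H: 12
Molecular formula: C9H12.
  M = 9(12.0) + 12(1.007825)
    = 108.000000 + 12.093900 = 120.093900

120.0939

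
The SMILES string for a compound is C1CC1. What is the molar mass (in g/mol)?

42.08 g/mol

Atom tally by fragment:
  cyclopropane ring core → C:3 H:6
Element totals:
  C: 3
  H: 6
Molecular formula: C3H6.
  M = 3(12.011) + 6(1.008)
    = 36.033 + 6.048 = 42.081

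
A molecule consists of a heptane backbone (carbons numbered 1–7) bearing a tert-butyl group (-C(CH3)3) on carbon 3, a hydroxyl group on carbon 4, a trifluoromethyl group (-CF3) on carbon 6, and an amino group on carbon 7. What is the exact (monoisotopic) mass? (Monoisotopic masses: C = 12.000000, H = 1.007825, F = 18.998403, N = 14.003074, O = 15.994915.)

Atom tally by fragment:
  CH3 → C:1 H:3
  CH2 → C:1 H:2
  CH(C(CH3)3) → C:5 H:10
  CH(OH) → C:1 H:2 O:1
  CH2 → C:1 H:2
  CH(CF3) → C:2 H:1 F:3
  CH2NH2 → C:1 H:4 N:1
Element totals:
  C: 12
  H: 24
  F: 3
  N: 1
  O: 1
Molecular formula: C12H24F3NO.
  M = 12(12.0) + 24(1.007825) + 3(18.998403) + 14.003074 + 15.994915
    = 144.000000 + 24.187800 + 56.995209 + 14.003074 + 15.994915 = 255.180998

255.1810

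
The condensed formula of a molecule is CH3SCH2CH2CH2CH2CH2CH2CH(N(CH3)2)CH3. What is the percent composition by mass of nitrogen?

Element totals:
  C: 11
  H: 25
  N: 1
  S: 1
Molecular formula: C11H25NS.
Molar mass = 203.388 g/mol.
Mass from N: 1 × 14.007 = 14.007 g/mol.
%N = 14.007 / 203.388 × 100 = 6.89%.

6.89%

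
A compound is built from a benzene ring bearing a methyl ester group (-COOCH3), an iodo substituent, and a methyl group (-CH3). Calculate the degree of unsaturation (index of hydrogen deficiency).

5

Atom tally by fragment:
  benzene ring core → C:6 H:6
  (− 3 ring H displaced by substituents)
  + COOCH3 → C:2 H:3 O:2
  + I → I:1
  + CH3 → C:1 H:3
Element totals:
  C: 9
  H: 9
  I: 1
  O: 2
Molecular formula: C9H9IO2.
DoU = (2C + 2 + N − H − X) / 2 = (2·9 + 2 + 0 − 9 − 1) / 2 = 5.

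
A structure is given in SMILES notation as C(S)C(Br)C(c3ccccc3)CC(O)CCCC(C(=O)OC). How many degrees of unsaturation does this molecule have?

5

Atom tally by fragment:
  HSCH2 → C:1 H:3 S:1
  CH(Br) → C:1 H:1 Br:1
  CH(C6H5) → C:7 H:6
  CH2 → C:1 H:2
  CH(OH) → C:1 H:2 O:1
  CH2 → C:1 H:2
  CH2 → C:1 H:2
  CH2 → C:1 H:2
  CH2COOCH3 → C:3 H:5 O:2
Element totals:
  C: 17
  H: 25
  Br: 1
  O: 3
  S: 1
Molecular formula: C17H25BrO3S.
DoU = (2C + 2 + N − H − X) / 2 = (2·17 + 2 + 0 − 25 − 1) / 2 = 5.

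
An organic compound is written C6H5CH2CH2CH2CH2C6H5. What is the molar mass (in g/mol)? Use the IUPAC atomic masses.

Atom tally by fragment:
  C6H5CH2 → C:7 H:7
  CH2 → C:1 H:2
  CH2 → C:1 H:2
  CH2C6H5 → C:7 H:7
Element totals:
  C: 16
  H: 18
Molecular formula: C16H18.
  M = 16(12.011) + 18(1.008)
    = 192.176 + 18.144 = 210.320

210.32 g/mol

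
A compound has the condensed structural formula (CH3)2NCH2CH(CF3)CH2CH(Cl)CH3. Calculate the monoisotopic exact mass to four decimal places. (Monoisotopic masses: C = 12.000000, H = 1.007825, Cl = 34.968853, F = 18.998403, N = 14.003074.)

217.0845

Atom tally by fragment:
  (CH3)2NCH2 → C:3 H:8 N:1
  CH(CF3) → C:2 H:1 F:3
  CH2 → C:1 H:2
  CH(Cl) → C:1 H:1 Cl:1
  CH3 → C:1 H:3
Element totals:
  C: 8
  H: 15
  Cl: 1
  F: 3
  N: 1
Molecular formula: C8H15ClF3N.
  M = 8(12.0) + 15(1.007825) + 34.968853 + 3(18.998403) + 14.003074
    = 96.000000 + 15.117375 + 34.968853 + 56.995209 + 14.003074 = 217.084511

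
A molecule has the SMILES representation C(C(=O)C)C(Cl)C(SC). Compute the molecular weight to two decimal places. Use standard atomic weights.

Atom tally by fragment:
  CH3COCH2 → C:3 H:5 O:1
  CH(Cl) → C:1 H:1 Cl:1
  CH2SCH3 → C:2 H:5 S:1
Element totals:
  C: 6
  H: 11
  Cl: 1
  O: 1
  S: 1
Molecular formula: C6H11ClOS.
  M = 6(12.011) + 11(1.008) + 35.45 + 15.999 + 32.06
    = 72.066 + 11.088 + 35.450 + 15.999 + 32.060 = 166.663

166.66 g/mol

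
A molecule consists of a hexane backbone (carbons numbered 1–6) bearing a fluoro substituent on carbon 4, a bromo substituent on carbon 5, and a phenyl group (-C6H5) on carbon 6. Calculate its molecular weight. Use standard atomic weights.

259.16 g/mol

Atom tally by fragment:
  CH3 → C:1 H:3
  CH2 → C:1 H:2
  CH2 → C:1 H:2
  CH(F) → C:1 H:1 F:1
  CH(Br) → C:1 H:1 Br:1
  CH2C6H5 → C:7 H:7
Element totals:
  C: 12
  H: 16
  Br: 1
  F: 1
Molecular formula: C12H16BrF.
  M = 12(12.011) + 16(1.008) + 79.904 + 18.998
    = 144.132 + 16.128 + 79.904 + 18.998 = 259.162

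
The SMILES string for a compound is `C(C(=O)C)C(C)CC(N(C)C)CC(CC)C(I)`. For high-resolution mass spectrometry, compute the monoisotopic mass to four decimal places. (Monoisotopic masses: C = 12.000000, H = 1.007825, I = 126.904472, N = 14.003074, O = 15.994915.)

353.1216

Atom tally by fragment:
  CH3COCH2 → C:3 H:5 O:1
  CH(CH3) → C:2 H:4
  CH2 → C:1 H:2
  CH(N(CH3)2) → C:3 H:7 N:1
  CH2 → C:1 H:2
  CH(C2H5) → C:3 H:6
  CH2I → C:1 H:2 I:1
Element totals:
  C: 14
  H: 28
  I: 1
  N: 1
  O: 1
Molecular formula: C14H28INO.
  M = 14(12.0) + 28(1.007825) + 126.904472 + 14.003074 + 15.994915
    = 168.000000 + 28.219100 + 126.904472 + 14.003074 + 15.994915 = 353.121561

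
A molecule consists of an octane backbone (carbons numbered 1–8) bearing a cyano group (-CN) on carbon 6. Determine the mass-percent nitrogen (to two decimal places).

Atom tally by fragment:
  CH3 → C:1 H:3
  CH2 → C:1 H:2
  CH2 → C:1 H:2
  CH2 → C:1 H:2
  CH2 → C:1 H:2
  CH(CN) → C:2 H:1 N:1
  CH2 → C:1 H:2
  CH3 → C:1 H:3
Element totals:
  C: 9
  H: 17
  N: 1
Molecular formula: C9H17N.
Molar mass = 139.242 g/mol.
Mass from N: 1 × 14.007 = 14.007 g/mol.
%N = 14.007 / 139.242 × 100 = 10.06%.

10.06%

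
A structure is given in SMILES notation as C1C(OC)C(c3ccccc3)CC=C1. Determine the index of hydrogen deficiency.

Atom tally by fragment:
  cyclohexene ring core → C:6 H:10
  (− 2 ring H displaced by substituents)
  + OCH3 → C:1 H:3 O:1
  + C6H5 → C:6 H:5
Element totals:
  C: 13
  H: 16
  O: 1
Molecular formula: C13H16O.
DoU = (2C + 2 + N − H − X) / 2 = (2·13 + 2 + 0 − 16 − 0) / 2 = 6.

6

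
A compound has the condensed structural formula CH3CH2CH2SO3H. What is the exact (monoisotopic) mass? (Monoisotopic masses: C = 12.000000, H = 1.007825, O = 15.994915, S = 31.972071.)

Element totals:
  C: 3
  H: 8
  O: 3
  S: 1
Molecular formula: C3H8O3S.
  M = 3(12.0) + 8(1.007825) + 3(15.994915) + 31.972071
    = 36.000000 + 8.062600 + 47.984745 + 31.972071 = 124.019416

124.0194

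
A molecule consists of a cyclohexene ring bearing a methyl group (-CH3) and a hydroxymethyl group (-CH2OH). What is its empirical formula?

C8H14O

Atom tally by fragment:
  cyclohexene ring core → C:6 H:10
  (− 2 ring H displaced by substituents)
  + CH3 → C:1 H:3
  + CH2OH → C:1 H:3 O:1
Element totals:
  C: 8
  H: 14
  O: 1
Molecular formula: C8H14O.
gcd of subscripts (8, 14, 1) = 1, so the empirical formula equals the molecular formula.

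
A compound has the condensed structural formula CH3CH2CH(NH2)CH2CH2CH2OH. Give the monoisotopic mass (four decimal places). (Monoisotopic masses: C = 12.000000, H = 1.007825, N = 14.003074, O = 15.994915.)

117.1154

Atom tally by fragment:
  CH3 → C:1 H:3
  CH2 → C:1 H:2
  CH(NH2) → C:1 H:3 N:1
  CH2 → C:1 H:2
  CH2CH2OH → C:2 H:5 O:1
Element totals:
  C: 6
  H: 15
  N: 1
  O: 1
Molecular formula: C6H15NO.
  M = 6(12.0) + 15(1.007825) + 14.003074 + 15.994915
    = 72.000000 + 15.117375 + 14.003074 + 15.994915 = 117.115364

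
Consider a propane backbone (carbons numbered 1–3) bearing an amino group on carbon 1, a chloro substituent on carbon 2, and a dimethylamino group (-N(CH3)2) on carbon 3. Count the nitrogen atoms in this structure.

Atom tally by fragment:
  H2NCH2 → C:1 H:4 N:1
  CH(Cl) → C:1 H:1 Cl:1
  CH2N(CH3)2 → C:3 H:8 N:1
Element totals:
  C: 5
  H: 13
  Cl: 1
  N: 2

2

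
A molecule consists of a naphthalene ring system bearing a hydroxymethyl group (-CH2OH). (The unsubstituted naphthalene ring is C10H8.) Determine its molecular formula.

C11H10O

Atom tally by fragment:
  naphthalene ring system core → C:10 H:8
  (− 1 ring H displaced by substituents)
  + CH2OH → C:1 H:3 O:1
Element totals:
  C: 11
  H: 10
  O: 1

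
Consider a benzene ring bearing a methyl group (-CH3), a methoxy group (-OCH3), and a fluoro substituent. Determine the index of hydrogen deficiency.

Atom tally by fragment:
  benzene ring core → C:6 H:6
  (− 3 ring H displaced by substituents)
  + CH3 → C:1 H:3
  + OCH3 → C:1 H:3 O:1
  + F → F:1
Element totals:
  C: 8
  H: 9
  F: 1
  O: 1
Molecular formula: C8H9FO.
DoU = (2C + 2 + N − H − X) / 2 = (2·8 + 2 + 0 − 9 − 1) / 2 = 4.

4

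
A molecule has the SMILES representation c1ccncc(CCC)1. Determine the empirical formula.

C8H11N

Atom tally by fragment:
  pyridine ring core → C:5 H:5 N:1
  (− 1 ring H displaced by substituents)
  + CH2CH2CH3 → C:3 H:7
Element totals:
  C: 8
  H: 11
  N: 1
Molecular formula: C8H11N.
gcd of subscripts (8, 11, 1) = 1, so the empirical formula equals the molecular formula.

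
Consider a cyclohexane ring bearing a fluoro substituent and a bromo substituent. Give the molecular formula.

Atom tally by fragment:
  cyclohexane ring core → C:6 H:12
  (− 2 ring H displaced by substituents)
  + F → F:1
  + Br → Br:1
Element totals:
  C: 6
  H: 10
  Br: 1
  F: 1

C6H10BrF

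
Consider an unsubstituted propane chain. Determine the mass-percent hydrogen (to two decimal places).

18.29%

Atom tally by fragment:
  CH3 → C:1 H:3
  CH2 → C:1 H:2
  CH3 → C:1 H:3
Element totals:
  C: 3
  H: 8
Molecular formula: C3H8.
Molar mass = 44.097 g/mol.
Mass from H: 8 × 1.008 = 8.064 g/mol.
%H = 8.064 / 44.097 × 100 = 18.29%.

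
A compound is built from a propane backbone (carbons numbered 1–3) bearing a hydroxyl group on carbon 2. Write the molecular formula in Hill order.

Atom tally by fragment:
  CH3 → C:1 H:3
  CH(OH) → C:1 H:2 O:1
  CH3 → C:1 H:3
Element totals:
  C: 3
  H: 8
  O: 1

C3H8O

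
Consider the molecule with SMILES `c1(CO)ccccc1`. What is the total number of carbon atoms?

Atom tally by fragment:
  benzene ring core → C:6 H:6
  (− 1 ring H displaced by substituents)
  + CH2OH → C:1 H:3 O:1
Element totals:
  C: 7
  H: 8
  O: 1

7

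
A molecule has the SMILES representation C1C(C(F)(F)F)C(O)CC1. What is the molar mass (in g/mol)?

Atom tally by fragment:
  cyclopentane ring core → C:5 H:10
  (− 2 ring H displaced by substituents)
  + CF3 → C:1 F:3
  + OH → O:1 H:1
Element totals:
  C: 6
  H: 9
  F: 3
  O: 1
Molecular formula: C6H9F3O.
  M = 6(12.011) + 9(1.008) + 3(18.998) + 15.999
    = 72.066 + 9.072 + 56.994 + 15.999 = 154.131

154.13 g/mol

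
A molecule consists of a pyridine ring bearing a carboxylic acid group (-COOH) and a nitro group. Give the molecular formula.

Atom tally by fragment:
  pyridine ring core → C:5 H:5 N:1
  (− 2 ring H displaced by substituents)
  + COOH → C:1 H:1 O:2
  + NO2 → N:1 O:2
Element totals:
  C: 6
  H: 4
  N: 2
  O: 4

C6H4N2O4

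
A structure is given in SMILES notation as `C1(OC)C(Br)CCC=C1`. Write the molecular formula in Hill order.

Atom tally by fragment:
  cyclohexene ring core → C:6 H:10
  (− 2 ring H displaced by substituents)
  + OCH3 → C:1 H:3 O:1
  + Br → Br:1
Element totals:
  C: 7
  H: 11
  Br: 1
  O: 1

C7H11BrO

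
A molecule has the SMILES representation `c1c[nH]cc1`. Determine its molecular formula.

C4H5N

Atom tally by fragment:
  pyrrole ring core → C:4 H:5 N:1
Element totals:
  C: 4
  H: 5
  N: 1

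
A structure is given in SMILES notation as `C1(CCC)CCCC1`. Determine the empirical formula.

CH2

Atom tally by fragment:
  cyclopentane ring core → C:5 H:10
  (− 1 ring H displaced by substituents)
  + CH2CH2CH3 → C:3 H:7
Element totals:
  C: 8
  H: 16
Molecular formula: C8H16.
gcd of subscripts = 8; dividing each by 8:
  C: 8/8 = 1
  H: 16/8 = 2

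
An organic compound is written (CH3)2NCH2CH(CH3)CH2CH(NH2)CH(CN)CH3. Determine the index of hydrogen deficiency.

2

Atom tally by fragment:
  (CH3)2NCH2 → C:3 H:8 N:1
  CH(CH3) → C:2 H:4
  CH2 → C:1 H:2
  CH(NH2) → C:1 H:3 N:1
  CH(CN) → C:2 H:1 N:1
  CH3 → C:1 H:3
Element totals:
  C: 10
  H: 21
  N: 3
Molecular formula: C10H21N3.
DoU = (2C + 2 + N − H − X) / 2 = (2·10 + 2 + 3 − 21 − 0) / 2 = 2.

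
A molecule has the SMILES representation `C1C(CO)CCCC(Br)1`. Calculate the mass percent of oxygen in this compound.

8.29%

Atom tally by fragment:
  cyclohexane ring core → C:6 H:12
  (− 2 ring H displaced by substituents)
  + CH2OH → C:1 H:3 O:1
  + Br → Br:1
Element totals:
  C: 7
  H: 13
  Br: 1
  O: 1
Molecular formula: C7H13BrO.
Molar mass = 193.084 g/mol.
Mass from O: 1 × 15.999 = 15.999 g/mol.
%O = 15.999 / 193.084 × 100 = 8.29%.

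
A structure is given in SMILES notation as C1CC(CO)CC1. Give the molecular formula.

C6H12O

Atom tally by fragment:
  cyclopentane ring core → C:5 H:10
  (− 1 ring H displaced by substituents)
  + CH2OH → C:1 H:3 O:1
Element totals:
  C: 6
  H: 12
  O: 1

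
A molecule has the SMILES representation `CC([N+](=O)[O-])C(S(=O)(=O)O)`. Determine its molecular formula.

C3H7NO5S

Atom tally by fragment:
  CH3 → C:1 H:3
  CH(NO2) → C:1 H:1 N:1 O:2
  CH2SO3H → C:1 H:3 S:1 O:3
Element totals:
  C: 3
  H: 7
  N: 1
  O: 5
  S: 1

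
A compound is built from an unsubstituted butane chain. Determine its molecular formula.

C4H10

Atom tally by fragment:
  CH3 → C:1 H:3
  CH2 → C:1 H:2
  CH2 → C:1 H:2
  CH3 → C:1 H:3
Element totals:
  C: 4
  H: 10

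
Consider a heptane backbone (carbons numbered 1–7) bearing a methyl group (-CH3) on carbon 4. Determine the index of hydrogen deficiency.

Atom tally by fragment:
  CH3 → C:1 H:3
  CH2 → C:1 H:2
  CH2 → C:1 H:2
  CH(CH3) → C:2 H:4
  CH2 → C:1 H:2
  CH2 → C:1 H:2
  CH3 → C:1 H:3
Element totals:
  C: 8
  H: 18
Molecular formula: C8H18.
DoU = (2C + 2 + N − H − X) / 2 = (2·8 + 2 + 0 − 18 − 0) / 2 = 0.

0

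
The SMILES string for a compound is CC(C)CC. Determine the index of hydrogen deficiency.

0

Atom tally by fragment:
  CH3 → C:1 H:3
  CH(CH3) → C:2 H:4
  CH2 → C:1 H:2
  CH3 → C:1 H:3
Element totals:
  C: 5
  H: 12
Molecular formula: C5H12.
DoU = (2C + 2 + N − H − X) / 2 = (2·5 + 2 + 0 − 12 − 0) / 2 = 0.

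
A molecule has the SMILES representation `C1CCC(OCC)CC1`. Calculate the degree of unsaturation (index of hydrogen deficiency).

1

Atom tally by fragment:
  cyclohexane ring core → C:6 H:12
  (− 1 ring H displaced by substituents)
  + OC2H5 → C:2 H:5 O:1
Element totals:
  C: 8
  H: 16
  O: 1
Molecular formula: C8H16O.
DoU = (2C + 2 + N − H − X) / 2 = (2·8 + 2 + 0 − 16 − 0) / 2 = 1.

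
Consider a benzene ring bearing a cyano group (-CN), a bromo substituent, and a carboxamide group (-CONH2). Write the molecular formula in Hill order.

Atom tally by fragment:
  benzene ring core → C:6 H:6
  (− 3 ring H displaced by substituents)
  + CN → C:1 N:1
  + Br → Br:1
  + CONH2 → C:1 H:2 O:1 N:1
Element totals:
  C: 8
  H: 5
  Br: 1
  N: 2
  O: 1

C8H5BrN2O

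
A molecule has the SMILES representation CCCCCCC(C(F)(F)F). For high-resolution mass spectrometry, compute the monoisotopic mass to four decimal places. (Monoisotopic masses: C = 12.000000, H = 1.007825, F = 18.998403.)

168.1126

Atom tally by fragment:
  CH3 → C:1 H:3
  CH2 → C:1 H:2
  CH2 → C:1 H:2
  CH2 → C:1 H:2
  CH2 → C:1 H:2
  CH2 → C:1 H:2
  CH2CF3 → C:2 H:2 F:3
Element totals:
  C: 8
  H: 15
  F: 3
Molecular formula: C8H15F3.
  M = 8(12.0) + 15(1.007825) + 3(18.998403)
    = 96.000000 + 15.117375 + 56.995209 = 168.112584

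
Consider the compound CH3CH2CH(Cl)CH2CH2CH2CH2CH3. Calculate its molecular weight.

148.67 g/mol

Element totals:
  C: 8
  H: 17
  Cl: 1
Molecular formula: C8H17Cl.
  M = 8(12.011) + 17(1.008) + 35.45
    = 96.088 + 17.136 + 35.450 = 148.674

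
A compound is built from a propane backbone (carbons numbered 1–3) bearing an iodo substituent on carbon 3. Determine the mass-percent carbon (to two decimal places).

21.20%

Atom tally by fragment:
  CH3 → C:1 H:3
  CH2 → C:1 H:2
  CH2I → C:1 H:2 I:1
Element totals:
  C: 3
  H: 7
  I: 1
Molecular formula: C3H7I.
Molar mass = 169.993 g/mol.
Mass from C: 3 × 12.011 = 36.033 g/mol.
%C = 36.033 / 169.993 × 100 = 21.20%.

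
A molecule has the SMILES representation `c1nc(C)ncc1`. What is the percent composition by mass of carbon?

Atom tally by fragment:
  pyrimidine ring core → C:4 H:4 N:2
  (− 1 ring H displaced by substituents)
  + CH3 → C:1 H:3
Element totals:
  C: 5
  H: 6
  N: 2
Molecular formula: C5H6N2.
Molar mass = 94.117 g/mol.
Mass from C: 5 × 12.011 = 60.055 g/mol.
%C = 60.055 / 94.117 × 100 = 63.81%.

63.81%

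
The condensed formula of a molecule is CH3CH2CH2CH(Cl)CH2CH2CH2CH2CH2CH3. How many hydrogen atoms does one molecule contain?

Element totals:
  C: 10
  H: 21
  Cl: 1

21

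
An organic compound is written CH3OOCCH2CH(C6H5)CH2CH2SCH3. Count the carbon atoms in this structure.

13

Element totals:
  C: 13
  H: 18
  O: 2
  S: 1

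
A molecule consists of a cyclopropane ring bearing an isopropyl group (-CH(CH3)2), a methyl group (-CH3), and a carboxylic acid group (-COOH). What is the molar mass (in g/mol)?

Atom tally by fragment:
  cyclopropane ring core → C:3 H:6
  (− 3 ring H displaced by substituents)
  + CH(CH3)2 → C:3 H:7
  + CH3 → C:1 H:3
  + COOH → C:1 H:1 O:2
Element totals:
  C: 8
  H: 14
  O: 2
Molecular formula: C8H14O2.
  M = 8(12.011) + 14(1.008) + 2(15.999)
    = 96.088 + 14.112 + 31.998 = 142.198

142.20 g/mol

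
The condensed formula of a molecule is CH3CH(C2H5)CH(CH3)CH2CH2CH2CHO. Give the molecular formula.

C10H20O

Atom tally by fragment:
  CH3 → C:1 H:3
  CH(C2H5) → C:3 H:6
  CH(CH3) → C:2 H:4
  CH2 → C:1 H:2
  CH2 → C:1 H:2
  CH2CHO → C:2 H:3 O:1
Element totals:
  C: 10
  H: 20
  O: 1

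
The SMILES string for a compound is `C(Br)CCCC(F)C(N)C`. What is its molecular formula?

C7H15BrFN

Atom tally by fragment:
  BrCH2 → C:1 H:2 Br:1
  CH2 → C:1 H:2
  CH2 → C:1 H:2
  CH2 → C:1 H:2
  CH(F) → C:1 H:1 F:1
  CH(NH2) → C:1 H:3 N:1
  CH3 → C:1 H:3
Element totals:
  C: 7
  H: 15
  Br: 1
  F: 1
  N: 1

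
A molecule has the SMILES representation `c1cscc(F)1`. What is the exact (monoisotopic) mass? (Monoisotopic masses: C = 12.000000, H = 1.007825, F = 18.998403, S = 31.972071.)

101.9939

Atom tally by fragment:
  thiophene ring core → C:4 H:4 S:1
  (− 1 ring H displaced by substituents)
  + F → F:1
Element totals:
  C: 4
  H: 3
  F: 1
  S: 1
Molecular formula: C4H3FS.
  M = 4(12.0) + 3(1.007825) + 18.998403 + 31.972071
    = 48.000000 + 3.023475 + 18.998403 + 31.972071 = 101.993949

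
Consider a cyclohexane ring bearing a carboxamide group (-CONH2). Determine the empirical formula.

Atom tally by fragment:
  cyclohexane ring core → C:6 H:12
  (− 1 ring H displaced by substituents)
  + CONH2 → C:1 H:2 O:1 N:1
Element totals:
  C: 7
  H: 13
  N: 1
  O: 1
Molecular formula: C7H13NO.
gcd of subscripts (7, 13, 1, 1) = 1, so the empirical formula equals the molecular formula.

C7H13NO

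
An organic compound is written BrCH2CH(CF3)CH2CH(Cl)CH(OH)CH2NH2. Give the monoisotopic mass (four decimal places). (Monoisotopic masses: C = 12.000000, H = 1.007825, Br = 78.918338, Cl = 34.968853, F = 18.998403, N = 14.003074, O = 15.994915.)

296.9743

Atom tally by fragment:
  BrCH2 → C:1 H:2 Br:1
  CH(CF3) → C:2 H:1 F:3
  CH2 → C:1 H:2
  CH(Cl) → C:1 H:1 Cl:1
  CH(OH) → C:1 H:2 O:1
  CH2NH2 → C:1 H:4 N:1
Element totals:
  C: 7
  H: 12
  Br: 1
  Cl: 1
  F: 3
  N: 1
  O: 1
Molecular formula: C7H12BrClF3NO.
  M = 7(12.0) + 12(1.007825) + 78.918338 + 34.968853 + 3(18.998403) + 14.003074 + 15.994915
    = 84.000000 + 12.093900 + 78.918338 + 34.968853 + 56.995209 + 14.003074 + 15.994915 = 296.974289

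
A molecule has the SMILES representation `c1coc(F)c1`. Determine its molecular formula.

Atom tally by fragment:
  furan ring core → C:4 H:4 O:1
  (− 1 ring H displaced by substituents)
  + F → F:1
Element totals:
  C: 4
  H: 3
  F: 1
  O: 1

C4H3FO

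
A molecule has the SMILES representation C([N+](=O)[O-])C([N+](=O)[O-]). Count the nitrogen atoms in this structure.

2

Atom tally by fragment:
  O2NCH2 → C:1 H:2 N:1 O:2
  CH2NO2 → C:1 H:2 N:1 O:2
Element totals:
  C: 2
  H: 4
  N: 2
  O: 4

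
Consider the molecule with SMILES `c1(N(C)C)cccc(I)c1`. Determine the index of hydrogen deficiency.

4

Atom tally by fragment:
  benzene ring core → C:6 H:6
  (− 2 ring H displaced by substituents)
  + N(CH3)2 → N:1 C:2 H:6
  + I → I:1
Element totals:
  C: 8
  H: 10
  I: 1
  N: 1
Molecular formula: C8H10IN.
DoU = (2C + 2 + N − H − X) / 2 = (2·8 + 2 + 1 − 10 − 1) / 2 = 4.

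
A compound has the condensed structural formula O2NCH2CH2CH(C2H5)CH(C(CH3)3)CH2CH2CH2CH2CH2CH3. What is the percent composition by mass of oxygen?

11.79%

Atom tally by fragment:
  O2NCH2 → C:1 H:2 N:1 O:2
  CH2 → C:1 H:2
  CH(C2H5) → C:3 H:6
  CH(C(CH3)3) → C:5 H:10
  CH2 → C:1 H:2
  CH2 → C:1 H:2
  CH2 → C:1 H:2
  CH2 → C:1 H:2
  CH2 → C:1 H:2
  CH3 → C:1 H:3
Element totals:
  C: 16
  H: 33
  N: 1
  O: 2
Molecular formula: C16H33NO2.
Molar mass = 271.445 g/mol.
Mass from O: 2 × 15.999 = 31.998 g/mol.
%O = 31.998 / 271.445 × 100 = 11.79%.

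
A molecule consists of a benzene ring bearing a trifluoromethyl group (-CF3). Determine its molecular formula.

Atom tally by fragment:
  benzene ring core → C:6 H:6
  (− 1 ring H displaced by substituents)
  + CF3 → C:1 F:3
Element totals:
  C: 7
  H: 5
  F: 3

C7H5F3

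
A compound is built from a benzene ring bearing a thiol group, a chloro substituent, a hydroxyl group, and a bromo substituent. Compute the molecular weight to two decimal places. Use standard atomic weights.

239.51 g/mol

Atom tally by fragment:
  benzene ring core → C:6 H:6
  (− 4 ring H displaced by substituents)
  + SH → S:1 H:1
  + Cl → Cl:1
  + OH → O:1 H:1
  + Br → Br:1
Element totals:
  C: 6
  H: 4
  Br: 1
  Cl: 1
  O: 1
  S: 1
Molecular formula: C6H4BrClOS.
  M = 6(12.011) + 4(1.008) + 79.904 + 35.45 + 15.999 + 32.06
    = 72.066 + 4.032 + 79.904 + 35.450 + 15.999 + 32.060 = 239.511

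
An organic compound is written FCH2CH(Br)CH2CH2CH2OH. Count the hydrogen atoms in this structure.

Element totals:
  C: 5
  H: 10
  Br: 1
  F: 1
  O: 1

10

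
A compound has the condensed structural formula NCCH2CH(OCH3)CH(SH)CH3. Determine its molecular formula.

Element totals:
  C: 6
  H: 11
  N: 1
  O: 1
  S: 1

C6H11NOS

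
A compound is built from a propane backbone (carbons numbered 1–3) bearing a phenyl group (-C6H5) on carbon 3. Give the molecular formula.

Atom tally by fragment:
  CH3 → C:1 H:3
  CH2 → C:1 H:2
  CH2C6H5 → C:7 H:7
Element totals:
  C: 9
  H: 12

C9H12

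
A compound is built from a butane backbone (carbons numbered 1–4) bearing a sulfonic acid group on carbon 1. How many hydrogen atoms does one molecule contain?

Atom tally by fragment:
  HO3SCH2 → C:1 H:3 S:1 O:3
  CH2 → C:1 H:2
  CH2 → C:1 H:2
  CH3 → C:1 H:3
Element totals:
  C: 4
  H: 10
  O: 3
  S: 1

10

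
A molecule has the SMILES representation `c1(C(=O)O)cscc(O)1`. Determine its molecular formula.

C5H4O3S

Atom tally by fragment:
  thiophene ring core → C:4 H:4 S:1
  (− 2 ring H displaced by substituents)
  + COOH → C:1 H:1 O:2
  + OH → O:1 H:1
Element totals:
  C: 5
  H: 4
  O: 3
  S: 1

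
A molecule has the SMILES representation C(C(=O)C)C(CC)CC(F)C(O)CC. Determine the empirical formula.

C11H21FO2

Atom tally by fragment:
  CH3COCH2 → C:3 H:5 O:1
  CH(C2H5) → C:3 H:6
  CH2 → C:1 H:2
  CH(F) → C:1 H:1 F:1
  CH(OH) → C:1 H:2 O:1
  CH2 → C:1 H:2
  CH3 → C:1 H:3
Element totals:
  C: 11
  H: 21
  F: 1
  O: 2
Molecular formula: C11H21FO2.
gcd of subscripts (11, 1, 21, 2) = 1, so the empirical formula equals the molecular formula.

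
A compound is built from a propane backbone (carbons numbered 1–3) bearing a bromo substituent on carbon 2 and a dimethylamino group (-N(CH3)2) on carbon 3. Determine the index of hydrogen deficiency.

0

Atom tally by fragment:
  CH3 → C:1 H:3
  CH(Br) → C:1 H:1 Br:1
  CH2N(CH3)2 → C:3 H:8 N:1
Element totals:
  C: 5
  H: 12
  Br: 1
  N: 1
Molecular formula: C5H12BrN.
DoU = (2C + 2 + N − H − X) / 2 = (2·5 + 2 + 1 − 12 − 1) / 2 = 0.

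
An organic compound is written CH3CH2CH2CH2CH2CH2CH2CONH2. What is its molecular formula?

C8H17NO

Atom tally by fragment:
  CH3 → C:1 H:3
  CH2 → C:1 H:2
  CH2 → C:1 H:2
  CH2 → C:1 H:2
  CH2 → C:1 H:2
  CH2 → C:1 H:2
  CH2CONH2 → C:2 H:4 O:1 N:1
Element totals:
  C: 8
  H: 17
  N: 1
  O: 1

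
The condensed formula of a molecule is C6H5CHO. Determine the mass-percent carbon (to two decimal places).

Element totals:
  C: 7
  H: 6
  O: 1
Molecular formula: C7H6O.
Molar mass = 106.124 g/mol.
Mass from C: 7 × 12.011 = 84.077 g/mol.
%C = 84.077 / 106.124 × 100 = 79.23%.

79.23%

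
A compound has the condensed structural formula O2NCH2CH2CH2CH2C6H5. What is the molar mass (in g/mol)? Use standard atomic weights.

179.22 g/mol

Atom tally by fragment:
  O2NCH2 → C:1 H:2 N:1 O:2
  CH2 → C:1 H:2
  CH2 → C:1 H:2
  CH2C6H5 → C:7 H:7
Element totals:
  C: 10
  H: 13
  N: 1
  O: 2
Molecular formula: C10H13NO2.
  M = 10(12.011) + 13(1.008) + 14.007 + 2(15.999)
    = 120.110 + 13.104 + 14.007 + 31.998 = 179.219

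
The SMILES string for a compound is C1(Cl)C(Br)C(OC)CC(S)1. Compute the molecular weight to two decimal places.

245.56 g/mol

Atom tally by fragment:
  cyclopentane ring core → C:5 H:10
  (− 4 ring H displaced by substituents)
  + Cl → Cl:1
  + Br → Br:1
  + OCH3 → C:1 H:3 O:1
  + SH → S:1 H:1
Element totals:
  C: 6
  H: 10
  Br: 1
  Cl: 1
  O: 1
  S: 1
Molecular formula: C6H10BrClOS.
  M = 6(12.011) + 10(1.008) + 79.904 + 35.45 + 15.999 + 32.06
    = 72.066 + 10.080 + 79.904 + 35.450 + 15.999 + 32.060 = 245.559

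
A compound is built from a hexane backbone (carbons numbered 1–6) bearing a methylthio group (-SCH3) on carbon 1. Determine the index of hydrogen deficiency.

0

Atom tally by fragment:
  CH3SCH2 → C:2 H:5 S:1
  CH2 → C:1 H:2
  CH2 → C:1 H:2
  CH2 → C:1 H:2
  CH2 → C:1 H:2
  CH3 → C:1 H:3
Element totals:
  C: 7
  H: 16
  S: 1
Molecular formula: C7H16S.
DoU = (2C + 2 + N − H − X) / 2 = (2·7 + 2 + 0 − 16 − 0) / 2 = 0.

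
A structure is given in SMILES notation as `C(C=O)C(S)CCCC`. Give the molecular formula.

C7H14OS

Atom tally by fragment:
  OHCCH2 → C:2 H:3 O:1
  CH(SH) → C:1 H:2 S:1
  CH2 → C:1 H:2
  CH2 → C:1 H:2
  CH2 → C:1 H:2
  CH3 → C:1 H:3
Element totals:
  C: 7
  H: 14
  O: 1
  S: 1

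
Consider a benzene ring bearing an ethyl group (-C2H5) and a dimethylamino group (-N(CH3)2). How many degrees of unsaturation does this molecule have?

4

Atom tally by fragment:
  benzene ring core → C:6 H:6
  (− 2 ring H displaced by substituents)
  + C2H5 → C:2 H:5
  + N(CH3)2 → N:1 C:2 H:6
Element totals:
  C: 10
  H: 15
  N: 1
Molecular formula: C10H15N.
DoU = (2C + 2 + N − H − X) / 2 = (2·10 + 2 + 1 − 15 − 0) / 2 = 4.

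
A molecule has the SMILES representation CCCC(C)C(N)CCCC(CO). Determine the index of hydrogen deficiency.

Atom tally by fragment:
  CH3 → C:1 H:3
  CH2 → C:1 H:2
  CH2 → C:1 H:2
  CH(CH3) → C:2 H:4
  CH(NH2) → C:1 H:3 N:1
  CH2 → C:1 H:2
  CH2 → C:1 H:2
  CH2 → C:1 H:2
  CH2CH2OH → C:2 H:5 O:1
Element totals:
  C: 11
  H: 25
  N: 1
  O: 1
Molecular formula: C11H25NO.
DoU = (2C + 2 + N − H − X) / 2 = (2·11 + 2 + 1 − 25 − 0) / 2 = 0.

0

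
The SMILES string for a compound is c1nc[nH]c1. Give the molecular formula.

C3H4N2

Atom tally by fragment:
  imidazole ring core → C:3 H:4 N:2
Element totals:
  C: 3
  H: 4
  N: 2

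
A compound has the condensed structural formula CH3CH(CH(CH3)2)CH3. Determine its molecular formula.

C6H14

Element totals:
  C: 6
  H: 14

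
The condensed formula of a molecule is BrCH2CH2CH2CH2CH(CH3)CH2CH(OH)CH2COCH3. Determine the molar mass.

Element totals:
  C: 11
  H: 21
  Br: 1
  O: 2
Molecular formula: C11H21BrO2.
  M = 11(12.011) + 21(1.008) + 79.904 + 2(15.999)
    = 132.121 + 21.168 + 79.904 + 31.998 = 265.191

265.19 g/mol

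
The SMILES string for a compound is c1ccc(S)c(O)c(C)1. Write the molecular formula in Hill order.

Atom tally by fragment:
  benzene ring core → C:6 H:6
  (− 3 ring H displaced by substituents)
  + SH → S:1 H:1
  + OH → O:1 H:1
  + CH3 → C:1 H:3
Element totals:
  C: 7
  H: 8
  O: 1
  S: 1

C7H8OS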